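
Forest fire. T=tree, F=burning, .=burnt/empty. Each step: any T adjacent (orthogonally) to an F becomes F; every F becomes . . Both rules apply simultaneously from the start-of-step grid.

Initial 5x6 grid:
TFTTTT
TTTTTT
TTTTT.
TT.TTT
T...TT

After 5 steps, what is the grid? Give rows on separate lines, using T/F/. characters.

Step 1: 3 trees catch fire, 1 burn out
  F.FTTT
  TFTTTT
  TTTTT.
  TT.TTT
  T...TT
Step 2: 4 trees catch fire, 3 burn out
  ...FTT
  F.FTTT
  TFTTT.
  TT.TTT
  T...TT
Step 3: 5 trees catch fire, 4 burn out
  ....FT
  ...FTT
  F.FTT.
  TF.TTT
  T...TT
Step 4: 4 trees catch fire, 5 burn out
  .....F
  ....FT
  ...FT.
  F..TTT
  T...TT
Step 5: 4 trees catch fire, 4 burn out
  ......
  .....F
  ....F.
  ...FTT
  F...TT

......
.....F
....F.
...FTT
F...TT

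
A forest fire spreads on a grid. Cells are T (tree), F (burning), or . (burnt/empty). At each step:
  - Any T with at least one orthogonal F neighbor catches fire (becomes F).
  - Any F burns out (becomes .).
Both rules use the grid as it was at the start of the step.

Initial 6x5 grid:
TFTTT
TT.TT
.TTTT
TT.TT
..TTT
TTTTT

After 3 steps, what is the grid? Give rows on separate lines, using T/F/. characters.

Step 1: 3 trees catch fire, 1 burn out
  F.FTT
  TF.TT
  .TTTT
  TT.TT
  ..TTT
  TTTTT
Step 2: 3 trees catch fire, 3 burn out
  ...FT
  F..TT
  .FTTT
  TT.TT
  ..TTT
  TTTTT
Step 3: 4 trees catch fire, 3 burn out
  ....F
  ...FT
  ..FTT
  TF.TT
  ..TTT
  TTTTT

....F
...FT
..FTT
TF.TT
..TTT
TTTTT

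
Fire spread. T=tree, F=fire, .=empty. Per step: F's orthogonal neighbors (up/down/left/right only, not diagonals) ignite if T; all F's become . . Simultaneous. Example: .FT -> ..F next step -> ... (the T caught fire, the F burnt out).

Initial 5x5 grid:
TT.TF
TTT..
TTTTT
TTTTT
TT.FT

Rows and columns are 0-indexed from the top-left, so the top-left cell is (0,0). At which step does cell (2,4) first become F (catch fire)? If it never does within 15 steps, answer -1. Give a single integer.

Step 1: cell (2,4)='T' (+3 fires, +2 burnt)
Step 2: cell (2,4)='T' (+3 fires, +3 burnt)
Step 3: cell (2,4)='F' (+3 fires, +3 burnt)
  -> target ignites at step 3
Step 4: cell (2,4)='.' (+4 fires, +3 burnt)
Step 5: cell (2,4)='.' (+3 fires, +4 burnt)
Step 6: cell (2,4)='.' (+2 fires, +3 burnt)
Step 7: cell (2,4)='.' (+1 fires, +2 burnt)
Step 8: cell (2,4)='.' (+0 fires, +1 burnt)
  fire out at step 8

3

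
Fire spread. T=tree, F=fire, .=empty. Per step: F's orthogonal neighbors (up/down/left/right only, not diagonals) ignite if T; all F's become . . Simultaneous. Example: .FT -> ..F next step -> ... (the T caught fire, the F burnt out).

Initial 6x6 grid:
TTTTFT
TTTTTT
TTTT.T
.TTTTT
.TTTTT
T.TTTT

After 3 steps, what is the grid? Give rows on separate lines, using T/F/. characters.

Step 1: 3 trees catch fire, 1 burn out
  TTTF.F
  TTTTFT
  TTTT.T
  .TTTTT
  .TTTTT
  T.TTTT
Step 2: 3 trees catch fire, 3 burn out
  TTF...
  TTTF.F
  TTTT.T
  .TTTTT
  .TTTTT
  T.TTTT
Step 3: 4 trees catch fire, 3 burn out
  TF....
  TTF...
  TTTF.F
  .TTTTT
  .TTTTT
  T.TTTT

TF....
TTF...
TTTF.F
.TTTTT
.TTTTT
T.TTTT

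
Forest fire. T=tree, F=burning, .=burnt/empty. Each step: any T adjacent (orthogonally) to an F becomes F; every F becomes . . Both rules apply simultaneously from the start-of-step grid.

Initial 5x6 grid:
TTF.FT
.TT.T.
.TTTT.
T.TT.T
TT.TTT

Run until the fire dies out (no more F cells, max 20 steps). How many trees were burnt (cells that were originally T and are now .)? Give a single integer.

Answer: 16

Derivation:
Step 1: +4 fires, +2 burnt (F count now 4)
Step 2: +4 fires, +4 burnt (F count now 4)
Step 3: +3 fires, +4 burnt (F count now 3)
Step 4: +1 fires, +3 burnt (F count now 1)
Step 5: +1 fires, +1 burnt (F count now 1)
Step 6: +1 fires, +1 burnt (F count now 1)
Step 7: +1 fires, +1 burnt (F count now 1)
Step 8: +1 fires, +1 burnt (F count now 1)
Step 9: +0 fires, +1 burnt (F count now 0)
Fire out after step 9
Initially T: 19, now '.': 27
Total burnt (originally-T cells now '.'): 16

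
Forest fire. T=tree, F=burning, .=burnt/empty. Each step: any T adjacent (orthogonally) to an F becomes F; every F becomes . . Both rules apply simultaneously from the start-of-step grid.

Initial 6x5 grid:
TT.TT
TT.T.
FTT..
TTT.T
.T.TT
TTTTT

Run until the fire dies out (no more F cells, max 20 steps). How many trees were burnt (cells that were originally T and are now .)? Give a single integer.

Step 1: +3 fires, +1 burnt (F count now 3)
Step 2: +4 fires, +3 burnt (F count now 4)
Step 3: +3 fires, +4 burnt (F count now 3)
Step 4: +1 fires, +3 burnt (F count now 1)
Step 5: +2 fires, +1 burnt (F count now 2)
Step 6: +1 fires, +2 burnt (F count now 1)
Step 7: +2 fires, +1 burnt (F count now 2)
Step 8: +1 fires, +2 burnt (F count now 1)
Step 9: +1 fires, +1 burnt (F count now 1)
Step 10: +0 fires, +1 burnt (F count now 0)
Fire out after step 10
Initially T: 21, now '.': 27
Total burnt (originally-T cells now '.'): 18

Answer: 18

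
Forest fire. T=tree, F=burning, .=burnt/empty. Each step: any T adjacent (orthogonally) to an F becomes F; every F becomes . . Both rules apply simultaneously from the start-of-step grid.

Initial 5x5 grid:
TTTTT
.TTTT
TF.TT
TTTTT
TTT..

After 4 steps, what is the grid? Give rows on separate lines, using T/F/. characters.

Step 1: 3 trees catch fire, 1 burn out
  TTTTT
  .FTTT
  F..TT
  TFTTT
  TTT..
Step 2: 5 trees catch fire, 3 burn out
  TFTTT
  ..FTT
  ...TT
  F.FTT
  TFT..
Step 3: 6 trees catch fire, 5 burn out
  F.FTT
  ...FT
  ...TT
  ...FT
  F.F..
Step 4: 4 trees catch fire, 6 burn out
  ...FT
  ....F
  ...FT
  ....F
  .....

...FT
....F
...FT
....F
.....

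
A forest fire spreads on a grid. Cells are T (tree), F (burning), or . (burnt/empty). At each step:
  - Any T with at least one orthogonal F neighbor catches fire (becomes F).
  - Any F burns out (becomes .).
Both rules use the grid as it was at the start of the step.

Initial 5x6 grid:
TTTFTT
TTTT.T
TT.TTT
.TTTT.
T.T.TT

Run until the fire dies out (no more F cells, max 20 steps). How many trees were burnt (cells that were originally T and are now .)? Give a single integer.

Step 1: +3 fires, +1 burnt (F count now 3)
Step 2: +4 fires, +3 burnt (F count now 4)
Step 3: +5 fires, +4 burnt (F count now 5)
Step 4: +5 fires, +5 burnt (F count now 5)
Step 5: +4 fires, +5 burnt (F count now 4)
Step 6: +1 fires, +4 burnt (F count now 1)
Step 7: +0 fires, +1 burnt (F count now 0)
Fire out after step 7
Initially T: 23, now '.': 29
Total burnt (originally-T cells now '.'): 22

Answer: 22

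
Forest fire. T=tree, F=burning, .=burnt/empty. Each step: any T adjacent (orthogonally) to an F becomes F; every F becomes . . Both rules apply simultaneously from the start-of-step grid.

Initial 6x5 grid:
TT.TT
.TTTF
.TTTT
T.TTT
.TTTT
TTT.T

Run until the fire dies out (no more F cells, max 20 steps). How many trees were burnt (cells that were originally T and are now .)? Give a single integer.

Answer: 22

Derivation:
Step 1: +3 fires, +1 burnt (F count now 3)
Step 2: +4 fires, +3 burnt (F count now 4)
Step 3: +4 fires, +4 burnt (F count now 4)
Step 4: +5 fires, +4 burnt (F count now 5)
Step 5: +2 fires, +5 burnt (F count now 2)
Step 6: +2 fires, +2 burnt (F count now 2)
Step 7: +1 fires, +2 burnt (F count now 1)
Step 8: +1 fires, +1 burnt (F count now 1)
Step 9: +0 fires, +1 burnt (F count now 0)
Fire out after step 9
Initially T: 23, now '.': 29
Total burnt (originally-T cells now '.'): 22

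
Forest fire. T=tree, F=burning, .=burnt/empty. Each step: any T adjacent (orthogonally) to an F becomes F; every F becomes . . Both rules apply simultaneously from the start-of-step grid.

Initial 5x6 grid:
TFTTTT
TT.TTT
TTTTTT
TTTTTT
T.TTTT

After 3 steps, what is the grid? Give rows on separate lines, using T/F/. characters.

Step 1: 3 trees catch fire, 1 burn out
  F.FTTT
  TF.TTT
  TTTTTT
  TTTTTT
  T.TTTT
Step 2: 3 trees catch fire, 3 burn out
  ...FTT
  F..TTT
  TFTTTT
  TTTTTT
  T.TTTT
Step 3: 5 trees catch fire, 3 burn out
  ....FT
  ...FTT
  F.FTTT
  TFTTTT
  T.TTTT

....FT
...FTT
F.FTTT
TFTTTT
T.TTTT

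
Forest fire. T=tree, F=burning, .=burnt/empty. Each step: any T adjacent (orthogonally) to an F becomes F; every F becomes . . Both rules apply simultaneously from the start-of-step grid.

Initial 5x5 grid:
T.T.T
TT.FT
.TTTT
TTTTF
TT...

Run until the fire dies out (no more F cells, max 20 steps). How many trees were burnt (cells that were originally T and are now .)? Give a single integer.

Answer: 15

Derivation:
Step 1: +4 fires, +2 burnt (F count now 4)
Step 2: +3 fires, +4 burnt (F count now 3)
Step 3: +2 fires, +3 burnt (F count now 2)
Step 4: +3 fires, +2 burnt (F count now 3)
Step 5: +2 fires, +3 burnt (F count now 2)
Step 6: +1 fires, +2 burnt (F count now 1)
Step 7: +0 fires, +1 burnt (F count now 0)
Fire out after step 7
Initially T: 16, now '.': 24
Total burnt (originally-T cells now '.'): 15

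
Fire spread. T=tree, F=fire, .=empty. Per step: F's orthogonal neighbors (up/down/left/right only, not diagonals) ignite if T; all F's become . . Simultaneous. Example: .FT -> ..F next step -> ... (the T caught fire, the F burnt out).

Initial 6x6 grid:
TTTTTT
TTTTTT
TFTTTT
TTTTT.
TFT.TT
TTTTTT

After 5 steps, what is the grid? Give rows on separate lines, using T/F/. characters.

Step 1: 7 trees catch fire, 2 burn out
  TTTTTT
  TFTTTT
  F.FTTT
  TFTTT.
  F.F.TT
  TFTTTT
Step 2: 8 trees catch fire, 7 burn out
  TFTTTT
  F.FTTT
  ...FTT
  F.FTT.
  ....TT
  F.FTTT
Step 3: 6 trees catch fire, 8 burn out
  F.FTTT
  ...FTT
  ....FT
  ...FT.
  ....TT
  ...FTT
Step 4: 5 trees catch fire, 6 burn out
  ...FTT
  ....FT
  .....F
  ....F.
  ....TT
  ....FT
Step 5: 4 trees catch fire, 5 burn out
  ....FT
  .....F
  ......
  ......
  ....FT
  .....F

....FT
.....F
......
......
....FT
.....F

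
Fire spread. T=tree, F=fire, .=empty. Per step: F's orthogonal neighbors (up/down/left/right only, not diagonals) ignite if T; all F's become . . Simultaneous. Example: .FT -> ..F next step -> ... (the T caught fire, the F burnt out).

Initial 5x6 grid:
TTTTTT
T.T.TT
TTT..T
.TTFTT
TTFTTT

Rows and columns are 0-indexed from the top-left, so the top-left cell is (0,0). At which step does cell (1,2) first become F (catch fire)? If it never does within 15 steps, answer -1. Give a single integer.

Step 1: cell (1,2)='T' (+4 fires, +2 burnt)
Step 2: cell (1,2)='T' (+5 fires, +4 burnt)
Step 3: cell (1,2)='F' (+4 fires, +5 burnt)
  -> target ignites at step 3
Step 4: cell (1,2)='.' (+3 fires, +4 burnt)
Step 5: cell (1,2)='.' (+5 fires, +3 burnt)
Step 6: cell (1,2)='.' (+2 fires, +5 burnt)
Step 7: cell (1,2)='.' (+0 fires, +2 burnt)
  fire out at step 7

3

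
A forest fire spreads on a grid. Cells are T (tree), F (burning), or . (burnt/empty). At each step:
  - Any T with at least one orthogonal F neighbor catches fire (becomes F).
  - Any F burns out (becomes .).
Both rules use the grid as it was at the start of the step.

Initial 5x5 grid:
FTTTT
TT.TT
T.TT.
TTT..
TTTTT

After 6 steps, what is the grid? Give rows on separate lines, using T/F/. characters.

Step 1: 2 trees catch fire, 1 burn out
  .FTTT
  FT.TT
  T.TT.
  TTT..
  TTTTT
Step 2: 3 trees catch fire, 2 burn out
  ..FTT
  .F.TT
  F.TT.
  TTT..
  TTTTT
Step 3: 2 trees catch fire, 3 burn out
  ...FT
  ...TT
  ..TT.
  FTT..
  TTTTT
Step 4: 4 trees catch fire, 2 burn out
  ....F
  ...FT
  ..TT.
  .FT..
  FTTTT
Step 5: 4 trees catch fire, 4 burn out
  .....
  ....F
  ..TF.
  ..F..
  .FTTT
Step 6: 2 trees catch fire, 4 burn out
  .....
  .....
  ..F..
  .....
  ..FTT

.....
.....
..F..
.....
..FTT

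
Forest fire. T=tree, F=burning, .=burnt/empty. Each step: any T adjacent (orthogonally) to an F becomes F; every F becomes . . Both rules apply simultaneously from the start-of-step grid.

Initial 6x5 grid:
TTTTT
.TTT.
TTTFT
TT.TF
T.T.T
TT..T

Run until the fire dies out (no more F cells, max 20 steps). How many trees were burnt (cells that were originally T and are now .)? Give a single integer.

Step 1: +5 fires, +2 burnt (F count now 5)
Step 2: +4 fires, +5 burnt (F count now 4)
Step 3: +5 fires, +4 burnt (F count now 5)
Step 4: +2 fires, +5 burnt (F count now 2)
Step 5: +2 fires, +2 burnt (F count now 2)
Step 6: +1 fires, +2 burnt (F count now 1)
Step 7: +1 fires, +1 burnt (F count now 1)
Step 8: +0 fires, +1 burnt (F count now 0)
Fire out after step 8
Initially T: 21, now '.': 29
Total burnt (originally-T cells now '.'): 20

Answer: 20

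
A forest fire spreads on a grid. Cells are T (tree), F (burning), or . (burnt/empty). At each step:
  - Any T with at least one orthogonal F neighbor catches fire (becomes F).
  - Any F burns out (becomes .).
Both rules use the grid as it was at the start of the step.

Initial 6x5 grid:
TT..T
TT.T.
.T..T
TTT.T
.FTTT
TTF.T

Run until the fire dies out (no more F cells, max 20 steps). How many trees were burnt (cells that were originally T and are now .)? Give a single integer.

Step 1: +3 fires, +2 burnt (F count now 3)
Step 2: +5 fires, +3 burnt (F count now 5)
Step 3: +2 fires, +5 burnt (F count now 2)
Step 4: +4 fires, +2 burnt (F count now 4)
Step 5: +2 fires, +4 burnt (F count now 2)
Step 6: +0 fires, +2 burnt (F count now 0)
Fire out after step 6
Initially T: 18, now '.': 28
Total burnt (originally-T cells now '.'): 16

Answer: 16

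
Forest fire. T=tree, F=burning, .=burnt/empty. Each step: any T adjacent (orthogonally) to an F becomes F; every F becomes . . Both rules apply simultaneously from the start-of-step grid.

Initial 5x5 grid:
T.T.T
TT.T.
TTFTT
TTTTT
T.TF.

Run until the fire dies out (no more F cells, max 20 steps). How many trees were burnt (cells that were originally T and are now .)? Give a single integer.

Answer: 15

Derivation:
Step 1: +5 fires, +2 burnt (F count now 5)
Step 2: +6 fires, +5 burnt (F count now 6)
Step 3: +2 fires, +6 burnt (F count now 2)
Step 4: +2 fires, +2 burnt (F count now 2)
Step 5: +0 fires, +2 burnt (F count now 0)
Fire out after step 5
Initially T: 17, now '.': 23
Total burnt (originally-T cells now '.'): 15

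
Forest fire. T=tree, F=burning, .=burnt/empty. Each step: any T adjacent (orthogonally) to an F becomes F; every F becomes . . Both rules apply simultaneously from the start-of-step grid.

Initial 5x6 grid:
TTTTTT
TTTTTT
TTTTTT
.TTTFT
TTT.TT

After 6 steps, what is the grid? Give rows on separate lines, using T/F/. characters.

Step 1: 4 trees catch fire, 1 burn out
  TTTTTT
  TTTTTT
  TTTTFT
  .TTF.F
  TTT.FT
Step 2: 5 trees catch fire, 4 burn out
  TTTTTT
  TTTTFT
  TTTF.F
  .TF...
  TTT..F
Step 3: 6 trees catch fire, 5 burn out
  TTTTFT
  TTTF.F
  TTF...
  .F....
  TTF...
Step 4: 5 trees catch fire, 6 burn out
  TTTF.F
  TTF...
  TF....
  ......
  TF....
Step 5: 4 trees catch fire, 5 burn out
  TTF...
  TF....
  F.....
  ......
  F.....
Step 6: 2 trees catch fire, 4 burn out
  TF....
  F.....
  ......
  ......
  ......

TF....
F.....
......
......
......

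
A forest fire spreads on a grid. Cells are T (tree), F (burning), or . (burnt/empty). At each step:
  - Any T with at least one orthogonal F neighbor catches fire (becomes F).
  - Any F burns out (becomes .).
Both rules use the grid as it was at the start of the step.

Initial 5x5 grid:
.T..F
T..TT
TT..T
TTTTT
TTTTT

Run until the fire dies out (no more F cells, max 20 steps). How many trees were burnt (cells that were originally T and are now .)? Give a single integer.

Step 1: +1 fires, +1 burnt (F count now 1)
Step 2: +2 fires, +1 burnt (F count now 2)
Step 3: +1 fires, +2 burnt (F count now 1)
Step 4: +2 fires, +1 burnt (F count now 2)
Step 5: +2 fires, +2 burnt (F count now 2)
Step 6: +2 fires, +2 burnt (F count now 2)
Step 7: +3 fires, +2 burnt (F count now 3)
Step 8: +2 fires, +3 burnt (F count now 2)
Step 9: +1 fires, +2 burnt (F count now 1)
Step 10: +0 fires, +1 burnt (F count now 0)
Fire out after step 10
Initially T: 17, now '.': 24
Total burnt (originally-T cells now '.'): 16

Answer: 16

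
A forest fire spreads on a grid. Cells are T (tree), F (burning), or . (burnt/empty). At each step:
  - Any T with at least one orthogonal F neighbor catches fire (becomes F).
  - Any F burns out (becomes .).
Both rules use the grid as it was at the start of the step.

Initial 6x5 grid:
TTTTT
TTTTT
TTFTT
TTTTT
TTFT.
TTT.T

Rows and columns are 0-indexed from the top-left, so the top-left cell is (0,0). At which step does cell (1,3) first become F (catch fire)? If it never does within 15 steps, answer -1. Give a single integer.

Step 1: cell (1,3)='T' (+7 fires, +2 burnt)
Step 2: cell (1,3)='F' (+9 fires, +7 burnt)
  -> target ignites at step 2
Step 3: cell (1,3)='.' (+7 fires, +9 burnt)
Step 4: cell (1,3)='.' (+2 fires, +7 burnt)
Step 5: cell (1,3)='.' (+0 fires, +2 burnt)
  fire out at step 5

2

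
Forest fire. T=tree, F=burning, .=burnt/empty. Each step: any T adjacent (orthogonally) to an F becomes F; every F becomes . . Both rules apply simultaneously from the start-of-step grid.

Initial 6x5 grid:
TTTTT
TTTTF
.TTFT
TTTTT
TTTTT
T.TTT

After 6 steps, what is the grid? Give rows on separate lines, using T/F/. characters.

Step 1: 5 trees catch fire, 2 burn out
  TTTTF
  TTTF.
  .TF.F
  TTTFT
  TTTTT
  T.TTT
Step 2: 6 trees catch fire, 5 burn out
  TTTF.
  TTF..
  .F...
  TTF.F
  TTTFT
  T.TTT
Step 3: 6 trees catch fire, 6 burn out
  TTF..
  TF...
  .....
  TF...
  TTF.F
  T.TFT
Step 4: 6 trees catch fire, 6 burn out
  TF...
  F....
  .....
  F....
  TF...
  T.F.F
Step 5: 2 trees catch fire, 6 burn out
  F....
  .....
  .....
  .....
  F....
  T....
Step 6: 1 trees catch fire, 2 burn out
  .....
  .....
  .....
  .....
  .....
  F....

.....
.....
.....
.....
.....
F....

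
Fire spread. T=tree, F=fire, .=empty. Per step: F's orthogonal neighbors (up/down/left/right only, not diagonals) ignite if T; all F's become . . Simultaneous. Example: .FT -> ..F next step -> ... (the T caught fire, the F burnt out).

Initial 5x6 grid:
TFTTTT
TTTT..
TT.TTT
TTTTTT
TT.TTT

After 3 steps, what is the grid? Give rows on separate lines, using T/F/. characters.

Step 1: 3 trees catch fire, 1 burn out
  F.FTTT
  TFTT..
  TT.TTT
  TTTTTT
  TT.TTT
Step 2: 4 trees catch fire, 3 burn out
  ...FTT
  F.FT..
  TF.TTT
  TTTTTT
  TT.TTT
Step 3: 4 trees catch fire, 4 burn out
  ....FT
  ...F..
  F..TTT
  TFTTTT
  TT.TTT

....FT
...F..
F..TTT
TFTTTT
TT.TTT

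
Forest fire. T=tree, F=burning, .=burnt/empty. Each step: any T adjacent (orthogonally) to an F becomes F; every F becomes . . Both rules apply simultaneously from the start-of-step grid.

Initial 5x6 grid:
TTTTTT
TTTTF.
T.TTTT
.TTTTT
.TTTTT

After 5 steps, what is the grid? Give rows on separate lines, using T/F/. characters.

Step 1: 3 trees catch fire, 1 burn out
  TTTTFT
  TTTF..
  T.TTFT
  .TTTTT
  .TTTTT
Step 2: 6 trees catch fire, 3 burn out
  TTTF.F
  TTF...
  T.TF.F
  .TTTFT
  .TTTTT
Step 3: 6 trees catch fire, 6 burn out
  TTF...
  TF....
  T.F...
  .TTF.F
  .TTTFT
Step 4: 5 trees catch fire, 6 burn out
  TF....
  F.....
  T.....
  .TF...
  .TTF.F
Step 5: 4 trees catch fire, 5 burn out
  F.....
  ......
  F.....
  .F....
  .TF...

F.....
......
F.....
.F....
.TF...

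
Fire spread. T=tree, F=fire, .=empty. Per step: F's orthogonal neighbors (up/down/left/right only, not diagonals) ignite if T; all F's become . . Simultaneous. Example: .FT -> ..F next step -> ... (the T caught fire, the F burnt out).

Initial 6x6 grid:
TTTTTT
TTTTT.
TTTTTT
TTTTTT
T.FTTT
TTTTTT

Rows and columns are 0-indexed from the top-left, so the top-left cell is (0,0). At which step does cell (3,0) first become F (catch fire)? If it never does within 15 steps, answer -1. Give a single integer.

Step 1: cell (3,0)='T' (+3 fires, +1 burnt)
Step 2: cell (3,0)='T' (+6 fires, +3 burnt)
Step 3: cell (3,0)='F' (+8 fires, +6 burnt)
  -> target ignites at step 3
Step 4: cell (3,0)='.' (+8 fires, +8 burnt)
Step 5: cell (3,0)='.' (+5 fires, +8 burnt)
Step 6: cell (3,0)='.' (+2 fires, +5 burnt)
Step 7: cell (3,0)='.' (+1 fires, +2 burnt)
Step 8: cell (3,0)='.' (+0 fires, +1 burnt)
  fire out at step 8

3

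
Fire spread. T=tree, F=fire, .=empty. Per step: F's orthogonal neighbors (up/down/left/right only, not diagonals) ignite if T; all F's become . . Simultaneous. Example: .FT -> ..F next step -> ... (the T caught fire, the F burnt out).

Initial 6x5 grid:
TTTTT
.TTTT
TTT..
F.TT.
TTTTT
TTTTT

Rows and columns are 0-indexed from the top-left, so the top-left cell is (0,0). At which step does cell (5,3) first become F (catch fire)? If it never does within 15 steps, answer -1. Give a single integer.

Step 1: cell (5,3)='T' (+2 fires, +1 burnt)
Step 2: cell (5,3)='T' (+3 fires, +2 burnt)
Step 3: cell (5,3)='T' (+4 fires, +3 burnt)
Step 4: cell (5,3)='T' (+5 fires, +4 burnt)
Step 5: cell (5,3)='F' (+6 fires, +5 burnt)
  -> target ignites at step 5
Step 6: cell (5,3)='.' (+3 fires, +6 burnt)
Step 7: cell (5,3)='.' (+1 fires, +3 burnt)
Step 8: cell (5,3)='.' (+0 fires, +1 burnt)
  fire out at step 8

5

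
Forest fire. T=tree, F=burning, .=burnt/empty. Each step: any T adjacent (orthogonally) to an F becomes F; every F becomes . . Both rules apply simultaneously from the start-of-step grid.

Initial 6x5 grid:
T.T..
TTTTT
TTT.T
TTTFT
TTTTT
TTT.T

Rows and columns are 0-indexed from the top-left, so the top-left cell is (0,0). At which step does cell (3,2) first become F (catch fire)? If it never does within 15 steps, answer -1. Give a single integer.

Step 1: cell (3,2)='F' (+3 fires, +1 burnt)
  -> target ignites at step 1
Step 2: cell (3,2)='.' (+5 fires, +3 burnt)
Step 3: cell (3,2)='.' (+7 fires, +5 burnt)
Step 4: cell (3,2)='.' (+6 fires, +7 burnt)
Step 5: cell (3,2)='.' (+2 fires, +6 burnt)
Step 6: cell (3,2)='.' (+1 fires, +2 burnt)
Step 7: cell (3,2)='.' (+0 fires, +1 burnt)
  fire out at step 7

1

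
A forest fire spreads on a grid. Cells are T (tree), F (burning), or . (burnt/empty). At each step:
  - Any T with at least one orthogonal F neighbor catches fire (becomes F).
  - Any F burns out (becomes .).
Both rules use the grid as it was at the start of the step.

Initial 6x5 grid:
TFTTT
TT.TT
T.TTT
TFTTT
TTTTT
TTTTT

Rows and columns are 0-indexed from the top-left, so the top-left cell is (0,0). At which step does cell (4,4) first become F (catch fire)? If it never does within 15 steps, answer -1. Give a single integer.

Step 1: cell (4,4)='T' (+6 fires, +2 burnt)
Step 2: cell (4,4)='T' (+8 fires, +6 burnt)
Step 3: cell (4,4)='T' (+7 fires, +8 burnt)
Step 4: cell (4,4)='F' (+4 fires, +7 burnt)
  -> target ignites at step 4
Step 5: cell (4,4)='.' (+1 fires, +4 burnt)
Step 6: cell (4,4)='.' (+0 fires, +1 burnt)
  fire out at step 6

4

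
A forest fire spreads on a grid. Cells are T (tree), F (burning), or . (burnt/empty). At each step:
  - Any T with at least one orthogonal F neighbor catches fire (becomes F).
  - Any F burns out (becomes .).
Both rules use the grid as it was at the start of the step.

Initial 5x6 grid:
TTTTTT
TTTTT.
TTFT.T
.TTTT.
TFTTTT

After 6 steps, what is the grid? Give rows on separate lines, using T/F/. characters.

Step 1: 7 trees catch fire, 2 burn out
  TTTTTT
  TTFTT.
  TF.F.T
  .FFTT.
  F.FTTT
Step 2: 6 trees catch fire, 7 burn out
  TTFTTT
  TF.FT.
  F....T
  ...FT.
  ...FTT
Step 3: 6 trees catch fire, 6 burn out
  TF.FTT
  F...F.
  .....T
  ....F.
  ....FT
Step 4: 3 trees catch fire, 6 burn out
  F...FT
  ......
  .....T
  ......
  .....F
Step 5: 1 trees catch fire, 3 burn out
  .....F
  ......
  .....T
  ......
  ......
Step 6: 0 trees catch fire, 1 burn out
  ......
  ......
  .....T
  ......
  ......

......
......
.....T
......
......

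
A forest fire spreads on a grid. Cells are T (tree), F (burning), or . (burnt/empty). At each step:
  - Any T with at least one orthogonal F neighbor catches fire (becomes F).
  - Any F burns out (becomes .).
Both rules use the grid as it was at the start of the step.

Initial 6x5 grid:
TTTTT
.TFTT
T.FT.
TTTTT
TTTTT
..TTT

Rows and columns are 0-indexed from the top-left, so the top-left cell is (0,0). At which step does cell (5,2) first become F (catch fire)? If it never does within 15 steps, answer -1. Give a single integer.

Step 1: cell (5,2)='T' (+5 fires, +2 burnt)
Step 2: cell (5,2)='T' (+6 fires, +5 burnt)
Step 3: cell (5,2)='F' (+7 fires, +6 burnt)
  -> target ignites at step 3
Step 4: cell (5,2)='.' (+4 fires, +7 burnt)
Step 5: cell (5,2)='.' (+1 fires, +4 burnt)
Step 6: cell (5,2)='.' (+0 fires, +1 burnt)
  fire out at step 6

3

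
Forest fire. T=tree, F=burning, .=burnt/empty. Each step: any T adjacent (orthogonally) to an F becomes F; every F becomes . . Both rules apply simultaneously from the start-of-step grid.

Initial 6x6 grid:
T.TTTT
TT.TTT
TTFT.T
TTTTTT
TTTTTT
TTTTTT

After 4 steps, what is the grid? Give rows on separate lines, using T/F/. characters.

Step 1: 3 trees catch fire, 1 burn out
  T.TTTT
  TT.TTT
  TF.F.T
  TTFTTT
  TTTTTT
  TTTTTT
Step 2: 6 trees catch fire, 3 burn out
  T.TTTT
  TF.FTT
  F....T
  TF.FTT
  TTFTTT
  TTTTTT
Step 3: 8 trees catch fire, 6 burn out
  T.TFTT
  F...FT
  .....T
  F...FT
  TF.FTT
  TTFTTT
Step 4: 9 trees catch fire, 8 burn out
  F.F.FT
  .....F
  .....T
  .....F
  F...FT
  TF.FTT

F.F.FT
.....F
.....T
.....F
F...FT
TF.FTT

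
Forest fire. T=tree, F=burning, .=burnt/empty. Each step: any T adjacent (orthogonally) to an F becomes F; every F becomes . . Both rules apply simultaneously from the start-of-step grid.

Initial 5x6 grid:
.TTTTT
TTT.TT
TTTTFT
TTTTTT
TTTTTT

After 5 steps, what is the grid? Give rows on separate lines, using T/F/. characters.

Step 1: 4 trees catch fire, 1 burn out
  .TTTTT
  TTT.FT
  TTTF.F
  TTTTFT
  TTTTTT
Step 2: 6 trees catch fire, 4 burn out
  .TTTFT
  TTT..F
  TTF...
  TTTF.F
  TTTTFT
Step 3: 7 trees catch fire, 6 burn out
  .TTF.F
  TTF...
  TF....
  TTF...
  TTTF.F
Step 4: 5 trees catch fire, 7 burn out
  .TF...
  TF....
  F.....
  TF....
  TTF...
Step 5: 4 trees catch fire, 5 burn out
  .F....
  F.....
  ......
  F.....
  TF....

.F....
F.....
......
F.....
TF....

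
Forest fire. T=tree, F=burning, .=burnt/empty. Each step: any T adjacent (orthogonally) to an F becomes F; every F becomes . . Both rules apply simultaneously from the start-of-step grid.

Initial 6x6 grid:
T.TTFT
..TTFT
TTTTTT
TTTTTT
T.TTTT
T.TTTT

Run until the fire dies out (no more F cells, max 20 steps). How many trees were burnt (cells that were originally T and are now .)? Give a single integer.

Step 1: +5 fires, +2 burnt (F count now 5)
Step 2: +5 fires, +5 burnt (F count now 5)
Step 3: +4 fires, +5 burnt (F count now 4)
Step 4: +5 fires, +4 burnt (F count now 5)
Step 5: +5 fires, +5 burnt (F count now 5)
Step 6: +2 fires, +5 burnt (F count now 2)
Step 7: +1 fires, +2 burnt (F count now 1)
Step 8: +1 fires, +1 burnt (F count now 1)
Step 9: +0 fires, +1 burnt (F count now 0)
Fire out after step 9
Initially T: 29, now '.': 35
Total burnt (originally-T cells now '.'): 28

Answer: 28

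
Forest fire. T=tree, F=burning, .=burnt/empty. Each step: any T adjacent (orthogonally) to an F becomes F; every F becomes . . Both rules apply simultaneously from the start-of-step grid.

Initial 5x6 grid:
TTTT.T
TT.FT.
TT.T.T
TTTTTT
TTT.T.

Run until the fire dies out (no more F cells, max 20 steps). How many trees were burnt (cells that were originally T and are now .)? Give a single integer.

Step 1: +3 fires, +1 burnt (F count now 3)
Step 2: +2 fires, +3 burnt (F count now 2)
Step 3: +3 fires, +2 burnt (F count now 3)
Step 4: +6 fires, +3 burnt (F count now 6)
Step 5: +5 fires, +6 burnt (F count now 5)
Step 6: +2 fires, +5 burnt (F count now 2)
Step 7: +0 fires, +2 burnt (F count now 0)
Fire out after step 7
Initially T: 22, now '.': 29
Total burnt (originally-T cells now '.'): 21

Answer: 21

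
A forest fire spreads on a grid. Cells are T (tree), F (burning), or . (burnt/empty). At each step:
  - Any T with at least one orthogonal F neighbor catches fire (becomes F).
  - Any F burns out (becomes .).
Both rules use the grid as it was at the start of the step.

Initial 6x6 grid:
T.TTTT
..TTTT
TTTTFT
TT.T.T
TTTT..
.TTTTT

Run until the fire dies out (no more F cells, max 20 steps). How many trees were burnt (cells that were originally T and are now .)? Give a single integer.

Answer: 26

Derivation:
Step 1: +3 fires, +1 burnt (F count now 3)
Step 2: +6 fires, +3 burnt (F count now 6)
Step 3: +5 fires, +6 burnt (F count now 5)
Step 4: +5 fires, +5 burnt (F count now 5)
Step 5: +4 fires, +5 burnt (F count now 4)
Step 6: +3 fires, +4 burnt (F count now 3)
Step 7: +0 fires, +3 burnt (F count now 0)
Fire out after step 7
Initially T: 27, now '.': 35
Total burnt (originally-T cells now '.'): 26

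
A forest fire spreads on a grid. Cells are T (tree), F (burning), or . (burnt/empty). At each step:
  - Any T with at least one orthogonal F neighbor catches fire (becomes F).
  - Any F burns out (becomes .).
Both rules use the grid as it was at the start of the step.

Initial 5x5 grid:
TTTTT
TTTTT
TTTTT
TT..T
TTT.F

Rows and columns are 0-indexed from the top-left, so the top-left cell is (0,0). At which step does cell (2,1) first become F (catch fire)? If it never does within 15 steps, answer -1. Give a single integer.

Step 1: cell (2,1)='T' (+1 fires, +1 burnt)
Step 2: cell (2,1)='T' (+1 fires, +1 burnt)
Step 3: cell (2,1)='T' (+2 fires, +1 burnt)
Step 4: cell (2,1)='T' (+3 fires, +2 burnt)
Step 5: cell (2,1)='F' (+3 fires, +3 burnt)
  -> target ignites at step 5
Step 6: cell (2,1)='.' (+4 fires, +3 burnt)
Step 7: cell (2,1)='.' (+4 fires, +4 burnt)
Step 8: cell (2,1)='.' (+3 fires, +4 burnt)
Step 9: cell (2,1)='.' (+0 fires, +3 burnt)
  fire out at step 9

5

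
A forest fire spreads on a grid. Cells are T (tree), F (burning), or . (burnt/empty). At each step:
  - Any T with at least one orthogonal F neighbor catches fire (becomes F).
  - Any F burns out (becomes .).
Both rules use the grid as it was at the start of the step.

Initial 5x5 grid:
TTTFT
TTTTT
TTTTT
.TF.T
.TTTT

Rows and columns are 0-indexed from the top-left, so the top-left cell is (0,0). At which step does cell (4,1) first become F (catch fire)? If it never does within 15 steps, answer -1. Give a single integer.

Step 1: cell (4,1)='T' (+6 fires, +2 burnt)
Step 2: cell (4,1)='F' (+7 fires, +6 burnt)
  -> target ignites at step 2
Step 3: cell (4,1)='.' (+5 fires, +7 burnt)
Step 4: cell (4,1)='.' (+2 fires, +5 burnt)
Step 5: cell (4,1)='.' (+0 fires, +2 burnt)
  fire out at step 5

2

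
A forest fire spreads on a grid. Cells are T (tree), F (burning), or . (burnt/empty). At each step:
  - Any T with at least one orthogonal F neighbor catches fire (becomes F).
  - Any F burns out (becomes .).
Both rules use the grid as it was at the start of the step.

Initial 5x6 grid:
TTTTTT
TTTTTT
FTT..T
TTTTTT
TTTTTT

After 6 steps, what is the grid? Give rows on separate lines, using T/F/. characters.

Step 1: 3 trees catch fire, 1 burn out
  TTTTTT
  FTTTTT
  .FT..T
  FTTTTT
  TTTTTT
Step 2: 5 trees catch fire, 3 burn out
  FTTTTT
  .FTTTT
  ..F..T
  .FTTTT
  FTTTTT
Step 3: 4 trees catch fire, 5 burn out
  .FTTTT
  ..FTTT
  .....T
  ..FTTT
  .FTTTT
Step 4: 4 trees catch fire, 4 burn out
  ..FTTT
  ...FTT
  .....T
  ...FTT
  ..FTTT
Step 5: 4 trees catch fire, 4 burn out
  ...FTT
  ....FT
  .....T
  ....FT
  ...FTT
Step 6: 4 trees catch fire, 4 burn out
  ....FT
  .....F
  .....T
  .....F
  ....FT

....FT
.....F
.....T
.....F
....FT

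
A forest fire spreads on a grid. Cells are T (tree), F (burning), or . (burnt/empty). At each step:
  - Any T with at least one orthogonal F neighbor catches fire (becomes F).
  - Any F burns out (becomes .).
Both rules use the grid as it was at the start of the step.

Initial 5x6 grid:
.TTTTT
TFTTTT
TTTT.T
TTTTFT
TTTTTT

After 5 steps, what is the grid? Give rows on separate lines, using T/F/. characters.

Step 1: 7 trees catch fire, 2 burn out
  .FTTTT
  F.FTTT
  TFTT.T
  TTTF.F
  TTTTFT
Step 2: 10 trees catch fire, 7 burn out
  ..FTTT
  ...FTT
  F.FF.F
  TFF...
  TTTF.F
Step 3: 6 trees catch fire, 10 burn out
  ...FTT
  ....FF
  ......
  F.....
  TFF...
Step 4: 3 trees catch fire, 6 burn out
  ....FF
  ......
  ......
  ......
  F.....
Step 5: 0 trees catch fire, 3 burn out
  ......
  ......
  ......
  ......
  ......

......
......
......
......
......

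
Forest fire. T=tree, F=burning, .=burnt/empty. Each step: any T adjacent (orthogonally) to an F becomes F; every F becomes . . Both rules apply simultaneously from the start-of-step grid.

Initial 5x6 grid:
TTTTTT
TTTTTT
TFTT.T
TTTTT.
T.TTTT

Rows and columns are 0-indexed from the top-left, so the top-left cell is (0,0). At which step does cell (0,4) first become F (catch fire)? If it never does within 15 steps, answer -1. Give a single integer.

Step 1: cell (0,4)='T' (+4 fires, +1 burnt)
Step 2: cell (0,4)='T' (+6 fires, +4 burnt)
Step 3: cell (0,4)='T' (+6 fires, +6 burnt)
Step 4: cell (0,4)='T' (+4 fires, +6 burnt)
Step 5: cell (0,4)='F' (+3 fires, +4 burnt)
  -> target ignites at step 5
Step 6: cell (0,4)='.' (+3 fires, +3 burnt)
Step 7: cell (0,4)='.' (+0 fires, +3 burnt)
  fire out at step 7

5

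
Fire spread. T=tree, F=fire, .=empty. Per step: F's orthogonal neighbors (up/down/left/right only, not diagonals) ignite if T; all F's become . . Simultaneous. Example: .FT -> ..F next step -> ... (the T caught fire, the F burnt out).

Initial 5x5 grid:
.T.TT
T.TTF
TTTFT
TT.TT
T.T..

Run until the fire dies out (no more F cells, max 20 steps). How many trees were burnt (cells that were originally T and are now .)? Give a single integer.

Step 1: +5 fires, +2 burnt (F count now 5)
Step 2: +4 fires, +5 burnt (F count now 4)
Step 3: +2 fires, +4 burnt (F count now 2)
Step 4: +2 fires, +2 burnt (F count now 2)
Step 5: +1 fires, +2 burnt (F count now 1)
Step 6: +0 fires, +1 burnt (F count now 0)
Fire out after step 6
Initially T: 16, now '.': 23
Total burnt (originally-T cells now '.'): 14

Answer: 14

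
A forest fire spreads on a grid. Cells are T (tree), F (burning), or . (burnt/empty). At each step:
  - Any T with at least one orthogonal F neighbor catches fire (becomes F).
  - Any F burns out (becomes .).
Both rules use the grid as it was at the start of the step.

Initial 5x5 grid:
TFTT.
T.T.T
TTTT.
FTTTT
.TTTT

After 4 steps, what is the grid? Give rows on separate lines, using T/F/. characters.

Step 1: 4 trees catch fire, 2 burn out
  F.FT.
  T.T.T
  FTTT.
  .FTTT
  .TTTT
Step 2: 6 trees catch fire, 4 burn out
  ...F.
  F.F.T
  .FTT.
  ..FTT
  .FTTT
Step 3: 3 trees catch fire, 6 burn out
  .....
  ....T
  ..FT.
  ...FT
  ..FTT
Step 4: 3 trees catch fire, 3 burn out
  .....
  ....T
  ...F.
  ....F
  ...FT

.....
....T
...F.
....F
...FT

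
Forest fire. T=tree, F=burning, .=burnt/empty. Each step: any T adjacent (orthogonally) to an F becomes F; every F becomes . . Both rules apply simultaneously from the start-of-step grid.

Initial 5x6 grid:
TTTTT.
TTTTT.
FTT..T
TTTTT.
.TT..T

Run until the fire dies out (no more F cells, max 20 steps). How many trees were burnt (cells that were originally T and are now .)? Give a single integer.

Step 1: +3 fires, +1 burnt (F count now 3)
Step 2: +4 fires, +3 burnt (F count now 4)
Step 3: +4 fires, +4 burnt (F count now 4)
Step 4: +4 fires, +4 burnt (F count now 4)
Step 5: +3 fires, +4 burnt (F count now 3)
Step 6: +1 fires, +3 burnt (F count now 1)
Step 7: +0 fires, +1 burnt (F count now 0)
Fire out after step 7
Initially T: 21, now '.': 28
Total burnt (originally-T cells now '.'): 19

Answer: 19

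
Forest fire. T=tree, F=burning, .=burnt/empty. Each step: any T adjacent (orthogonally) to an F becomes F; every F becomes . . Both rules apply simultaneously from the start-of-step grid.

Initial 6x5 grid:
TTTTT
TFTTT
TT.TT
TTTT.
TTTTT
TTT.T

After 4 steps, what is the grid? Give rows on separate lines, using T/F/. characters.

Step 1: 4 trees catch fire, 1 burn out
  TFTTT
  F.FTT
  TF.TT
  TTTT.
  TTTTT
  TTT.T
Step 2: 5 trees catch fire, 4 burn out
  F.FTT
  ...FT
  F..TT
  TFTT.
  TTTTT
  TTT.T
Step 3: 6 trees catch fire, 5 burn out
  ...FT
  ....F
  ...FT
  F.FT.
  TFTTT
  TTT.T
Step 4: 6 trees catch fire, 6 burn out
  ....F
  .....
  ....F
  ...F.
  F.FTT
  TFT.T

....F
.....
....F
...F.
F.FTT
TFT.T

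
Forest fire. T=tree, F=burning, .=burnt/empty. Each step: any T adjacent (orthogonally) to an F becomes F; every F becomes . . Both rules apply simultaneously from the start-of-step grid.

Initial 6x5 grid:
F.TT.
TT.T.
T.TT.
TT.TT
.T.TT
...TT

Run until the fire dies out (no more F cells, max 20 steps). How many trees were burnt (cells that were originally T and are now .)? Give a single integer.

Step 1: +1 fires, +1 burnt (F count now 1)
Step 2: +2 fires, +1 burnt (F count now 2)
Step 3: +1 fires, +2 burnt (F count now 1)
Step 4: +1 fires, +1 burnt (F count now 1)
Step 5: +1 fires, +1 burnt (F count now 1)
Step 6: +0 fires, +1 burnt (F count now 0)
Fire out after step 6
Initially T: 17, now '.': 19
Total burnt (originally-T cells now '.'): 6

Answer: 6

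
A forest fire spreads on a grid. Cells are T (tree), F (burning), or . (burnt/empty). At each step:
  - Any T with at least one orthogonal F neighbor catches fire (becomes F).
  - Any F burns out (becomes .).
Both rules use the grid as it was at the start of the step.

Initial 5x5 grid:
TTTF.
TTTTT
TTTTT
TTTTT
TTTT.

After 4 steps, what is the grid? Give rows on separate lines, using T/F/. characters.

Step 1: 2 trees catch fire, 1 burn out
  TTF..
  TTTFT
  TTTTT
  TTTTT
  TTTT.
Step 2: 4 trees catch fire, 2 burn out
  TF...
  TTF.F
  TTTFT
  TTTTT
  TTTT.
Step 3: 5 trees catch fire, 4 burn out
  F....
  TF...
  TTF.F
  TTTFT
  TTTT.
Step 4: 5 trees catch fire, 5 burn out
  .....
  F....
  TF...
  TTF.F
  TTTF.

.....
F....
TF...
TTF.F
TTTF.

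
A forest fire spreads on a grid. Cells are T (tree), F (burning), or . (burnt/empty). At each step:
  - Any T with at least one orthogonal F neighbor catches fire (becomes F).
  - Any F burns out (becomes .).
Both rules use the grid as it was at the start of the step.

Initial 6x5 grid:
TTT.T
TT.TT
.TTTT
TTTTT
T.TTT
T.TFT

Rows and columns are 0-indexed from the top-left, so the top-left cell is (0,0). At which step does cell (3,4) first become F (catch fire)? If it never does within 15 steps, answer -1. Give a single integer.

Step 1: cell (3,4)='T' (+3 fires, +1 burnt)
Step 2: cell (3,4)='T' (+3 fires, +3 burnt)
Step 3: cell (3,4)='F' (+3 fires, +3 burnt)
  -> target ignites at step 3
Step 4: cell (3,4)='.' (+4 fires, +3 burnt)
Step 5: cell (3,4)='.' (+3 fires, +4 burnt)
Step 6: cell (3,4)='.' (+3 fires, +3 burnt)
Step 7: cell (3,4)='.' (+3 fires, +3 burnt)
Step 8: cell (3,4)='.' (+2 fires, +3 burnt)
Step 9: cell (3,4)='.' (+0 fires, +2 burnt)
  fire out at step 9

3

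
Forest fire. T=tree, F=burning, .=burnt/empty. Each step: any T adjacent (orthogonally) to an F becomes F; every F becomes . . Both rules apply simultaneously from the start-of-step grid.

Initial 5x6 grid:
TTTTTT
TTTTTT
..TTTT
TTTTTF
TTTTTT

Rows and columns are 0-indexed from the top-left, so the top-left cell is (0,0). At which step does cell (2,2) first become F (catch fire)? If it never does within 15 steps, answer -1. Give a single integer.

Step 1: cell (2,2)='T' (+3 fires, +1 burnt)
Step 2: cell (2,2)='T' (+4 fires, +3 burnt)
Step 3: cell (2,2)='T' (+5 fires, +4 burnt)
Step 4: cell (2,2)='F' (+5 fires, +5 burnt)
  -> target ignites at step 4
Step 5: cell (2,2)='.' (+4 fires, +5 burnt)
Step 6: cell (2,2)='.' (+3 fires, +4 burnt)
Step 7: cell (2,2)='.' (+2 fires, +3 burnt)
Step 8: cell (2,2)='.' (+1 fires, +2 burnt)
Step 9: cell (2,2)='.' (+0 fires, +1 burnt)
  fire out at step 9

4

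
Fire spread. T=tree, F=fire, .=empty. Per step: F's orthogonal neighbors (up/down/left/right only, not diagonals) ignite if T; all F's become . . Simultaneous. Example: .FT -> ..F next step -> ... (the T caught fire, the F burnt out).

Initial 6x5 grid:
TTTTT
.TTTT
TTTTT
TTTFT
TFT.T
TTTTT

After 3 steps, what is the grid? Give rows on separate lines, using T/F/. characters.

Step 1: 7 trees catch fire, 2 burn out
  TTTTT
  .TTTT
  TTTFT
  TFF.F
  F.F.T
  TFTTT
Step 2: 8 trees catch fire, 7 burn out
  TTTTT
  .TTFT
  TFF.F
  F....
  ....F
  F.FTT
Step 3: 7 trees catch fire, 8 burn out
  TTTFT
  .FF.F
  F....
  .....
  .....
  ...FF

TTTFT
.FF.F
F....
.....
.....
...FF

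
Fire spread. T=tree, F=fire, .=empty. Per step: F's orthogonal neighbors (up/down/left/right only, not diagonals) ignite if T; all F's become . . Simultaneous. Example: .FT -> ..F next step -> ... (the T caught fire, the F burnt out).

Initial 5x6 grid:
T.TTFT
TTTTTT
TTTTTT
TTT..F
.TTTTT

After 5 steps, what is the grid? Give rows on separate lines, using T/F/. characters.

Step 1: 5 trees catch fire, 2 burn out
  T.TF.F
  TTTTFT
  TTTTTF
  TTT...
  .TTTTF
Step 2: 5 trees catch fire, 5 burn out
  T.F...
  TTTF.F
  TTTTF.
  TTT...
  .TTTF.
Step 3: 3 trees catch fire, 5 burn out
  T.....
  TTF...
  TTTF..
  TTT...
  .TTF..
Step 4: 3 trees catch fire, 3 burn out
  T.....
  TF....
  TTF...
  TTT...
  .TF...
Step 5: 4 trees catch fire, 3 burn out
  T.....
  F.....
  TF....
  TTF...
  .F....

T.....
F.....
TF....
TTF...
.F....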